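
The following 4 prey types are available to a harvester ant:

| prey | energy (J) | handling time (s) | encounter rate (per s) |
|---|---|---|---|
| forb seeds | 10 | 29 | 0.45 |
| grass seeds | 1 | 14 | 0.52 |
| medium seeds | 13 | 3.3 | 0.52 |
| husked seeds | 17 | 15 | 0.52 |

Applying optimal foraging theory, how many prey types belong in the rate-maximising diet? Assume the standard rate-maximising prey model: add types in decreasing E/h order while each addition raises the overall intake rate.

1

E/h in descending order: medium seeds 3.94, husked seeds 1.13, forb seeds 0.345, grass seeds 0.0714 J/s. The optimal diet is the largest prefix of this list for which every included type satisfies E_i/h_i > R on the types above it.
Rate on top 1: 2.489. husked seeds: 1.13 < 2.489 → exclude; stop.
Optimal diet: medium seeds — 1 of 4 types.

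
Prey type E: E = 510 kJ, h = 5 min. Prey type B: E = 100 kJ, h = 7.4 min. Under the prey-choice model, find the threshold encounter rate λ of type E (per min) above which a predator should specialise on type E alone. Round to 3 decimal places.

0.031 per min

The zero-one rule: include type B iff E₂/h₂ > λE₁/(1+λh₁). Equality gives the switch point.
λE₁h₂ = E₂ + λE₂h₁ ⇒ λ = E₂/(E₁h₂ − E₂h₁) = 100/(3774 − 500) = 0.03054 per min.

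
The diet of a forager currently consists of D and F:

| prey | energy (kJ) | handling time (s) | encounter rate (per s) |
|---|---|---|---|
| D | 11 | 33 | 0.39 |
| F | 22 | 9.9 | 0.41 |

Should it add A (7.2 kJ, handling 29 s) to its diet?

No

Intake rate on the current diet: R = (0.39×11 + 0.41×22) / (1 + 0.39×33 + 0.41×9.9) = 13.31/17.93 = 0.7424 kJ/s.
A: E/h = 7.2/29 = 0.2483 kJ/s.
Since 0.2483 < R, time spent handling A is better spent searching.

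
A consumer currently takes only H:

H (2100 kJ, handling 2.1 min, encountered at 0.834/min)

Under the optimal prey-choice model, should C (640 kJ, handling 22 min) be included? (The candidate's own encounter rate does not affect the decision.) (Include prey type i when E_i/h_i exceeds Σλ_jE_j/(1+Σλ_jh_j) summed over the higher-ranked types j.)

No

Current rate: (0.834×2100)/(1 + 0.834×2.1) = 636.5 kJ/min.
Profitability of C: 640/22 = 29.09 kJ/min.
29.09 < 636.5, so adding C would lower the average — exclude it.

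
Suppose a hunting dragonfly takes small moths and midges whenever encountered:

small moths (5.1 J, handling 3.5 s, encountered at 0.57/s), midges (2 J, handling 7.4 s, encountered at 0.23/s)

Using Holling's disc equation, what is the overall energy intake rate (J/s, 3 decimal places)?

R = (0.57×5.1 + 0.23×2) / (1 + 0.57×3.5 + 0.23×7.4) = 3.367/4.697 = 0.7168 J/s.

0.717 J/s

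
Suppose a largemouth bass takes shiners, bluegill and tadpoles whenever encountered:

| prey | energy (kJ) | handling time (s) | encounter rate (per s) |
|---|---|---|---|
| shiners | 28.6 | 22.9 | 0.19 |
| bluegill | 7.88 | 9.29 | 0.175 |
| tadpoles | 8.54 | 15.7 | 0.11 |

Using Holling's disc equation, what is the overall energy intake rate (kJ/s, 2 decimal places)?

0.89 kJ/s

Energy encountered per unit search time: 0.19×28.6 + 0.175×7.88 + 0.11×8.54 = 7.752 kJ/s.
Handling time per unit search time: 0.19×22.9 + 0.175×9.29 + 0.11×15.7 = 7.704.
Rate = 7.752/(1 + 7.704) = 0.8907 kJ/s.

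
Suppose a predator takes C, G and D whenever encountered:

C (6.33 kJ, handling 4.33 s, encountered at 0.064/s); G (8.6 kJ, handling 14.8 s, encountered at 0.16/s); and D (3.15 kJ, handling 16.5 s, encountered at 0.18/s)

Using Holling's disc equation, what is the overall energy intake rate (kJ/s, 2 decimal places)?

0.35 kJ/s

R = (0.064×6.33 + 0.16×8.6 + 0.18×3.15) / (1 + 0.064×4.33 + 0.16×14.8 + 0.18×16.5) = 2.348/6.615 = 0.355 kJ/s.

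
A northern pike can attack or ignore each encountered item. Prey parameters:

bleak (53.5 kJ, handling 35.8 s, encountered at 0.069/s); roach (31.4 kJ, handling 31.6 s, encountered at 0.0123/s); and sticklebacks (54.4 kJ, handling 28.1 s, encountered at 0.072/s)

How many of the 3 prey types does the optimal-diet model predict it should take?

Rank by E/h (kJ/s): sticklebacks 1.94, bleak 1.49, roach 0.994. Include each in turn until the next type's E/h falls below the running intake rate.
Rate on top 1: 1.296. bleak: 1.49 > 1.296 → include.
Rate on top 2: 1.385. roach: 0.994 < 1.385 → exclude; stop.
Optimal diet: sticklebacks, bleak — 2 of 3 types.

2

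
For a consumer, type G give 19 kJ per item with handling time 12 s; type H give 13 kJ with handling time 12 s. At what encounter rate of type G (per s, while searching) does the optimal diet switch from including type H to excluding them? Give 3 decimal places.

Drop type H once their profitability E₂/h₂ falls below the rate achievable on type G alone: E₂/h₂ = λE₁/(1 + λh₁).
Solve for λ: λE₁h₂ = E₂(1 + λh₁) → λ(E₁h₂ − E₂h₁) = E₂ → λ = E₂/(E₁h₂ − E₂h₁).
λ = 13/(19×12 − 13×12) = 13/72 = 0.1806 per s.

0.181 per s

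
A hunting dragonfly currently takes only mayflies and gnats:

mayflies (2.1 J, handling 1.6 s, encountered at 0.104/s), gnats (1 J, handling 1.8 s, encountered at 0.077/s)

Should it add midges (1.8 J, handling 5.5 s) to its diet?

Intake rate on the current diet: R = (0.104×2.1 + 0.077×1) / (1 + 0.104×1.6 + 0.077×1.8) = 0.2954/1.305 = 0.2264 J/s.
Profitability of midges: 1.8/5.5 = 0.3273 J/s.
Since 0.3273 > R, including midges increases the long-run rate.

Yes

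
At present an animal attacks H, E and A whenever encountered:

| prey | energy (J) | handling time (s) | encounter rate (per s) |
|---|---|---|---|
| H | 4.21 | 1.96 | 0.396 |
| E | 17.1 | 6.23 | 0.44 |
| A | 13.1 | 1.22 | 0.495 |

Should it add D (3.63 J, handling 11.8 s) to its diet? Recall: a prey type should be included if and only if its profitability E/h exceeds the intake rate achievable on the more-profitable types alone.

No

Current rate: (0.396×4.21 + 0.44×17.1 + 0.495×13.1)/(1 + 0.396×1.96 + 0.44×6.23 + 0.495×1.22) = 3.061 J/s.
D: E/h = 3.63/11.8 = 0.3076 J/s.
Since 0.3076 < R, time spent handling D is better spent searching.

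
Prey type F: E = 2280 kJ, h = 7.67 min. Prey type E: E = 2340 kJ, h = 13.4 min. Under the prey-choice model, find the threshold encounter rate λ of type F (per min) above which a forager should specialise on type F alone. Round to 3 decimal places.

At the threshold, the rate on type F alone equals the profitability of type E: λ·2280/(1 + λ·7.67) = 2340/13.4 = 174.6.
Rearranging, λ(2280 − 174.6×7.67) = 174.6, so λ = 174.6/940.6 = 0.1857 per min.

0.186 per min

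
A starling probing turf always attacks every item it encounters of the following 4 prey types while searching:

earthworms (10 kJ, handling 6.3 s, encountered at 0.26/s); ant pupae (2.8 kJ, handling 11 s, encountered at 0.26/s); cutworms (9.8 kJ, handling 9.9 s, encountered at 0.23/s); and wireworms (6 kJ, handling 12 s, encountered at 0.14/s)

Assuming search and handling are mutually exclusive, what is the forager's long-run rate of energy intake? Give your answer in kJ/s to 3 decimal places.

R = Σλ_iE_i / (1 + Σλ_ih_i)
Numerator: 0.26×10 + 0.26×2.8 + 0.23×9.8 + 0.14×6 = 6.422
Denominator: 1 + 0.26×6.3 + 0.26×11 + 0.23×9.9 + 0.14×12 = 9.455
R = 6.422/9.455 = 0.6792 kJ/s

0.679 kJ/s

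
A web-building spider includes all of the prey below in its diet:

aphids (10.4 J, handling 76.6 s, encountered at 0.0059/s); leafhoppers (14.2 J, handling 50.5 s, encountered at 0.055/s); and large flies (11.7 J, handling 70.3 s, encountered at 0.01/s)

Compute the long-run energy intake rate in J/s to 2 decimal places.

Energy encountered per unit search time: 0.0059×10.4 + 0.055×14.2 + 0.01×11.7 = 0.9594 J/s.
Handling time per unit search time: 0.0059×76.6 + 0.055×50.5 + 0.01×70.3 = 3.932.
Rate = 0.9594/(1 + 3.932) = 0.1945 J/s.

0.19 J/s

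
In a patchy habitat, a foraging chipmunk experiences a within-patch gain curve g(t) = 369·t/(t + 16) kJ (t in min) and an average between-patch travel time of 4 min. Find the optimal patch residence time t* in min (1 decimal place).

Maximise g(t)/(T+t): set derivative to zero → g'(t)(T+t) = g(t).
g'(t) = 369·16/(t + 16)². Setting 369·16/(t+16)² = 369t/[(t+16)(4+t)] gives 16(4+t) = t(t+16), so t² = 16×4 = 64.
t* = √64 = 8 min.

8.0 min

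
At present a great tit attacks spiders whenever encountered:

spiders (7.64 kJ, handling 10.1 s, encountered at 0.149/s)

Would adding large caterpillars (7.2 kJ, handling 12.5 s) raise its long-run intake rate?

On spiders alone, R = ΣλE/(1+Σλh) = 1.138/2.505 = 0.4545 kJ/s.
Profitability of large caterpillars: 7.2/12.5 = 0.576 kJ/s.
Since 0.576 > R, including large caterpillars increases the long-run rate.

Yes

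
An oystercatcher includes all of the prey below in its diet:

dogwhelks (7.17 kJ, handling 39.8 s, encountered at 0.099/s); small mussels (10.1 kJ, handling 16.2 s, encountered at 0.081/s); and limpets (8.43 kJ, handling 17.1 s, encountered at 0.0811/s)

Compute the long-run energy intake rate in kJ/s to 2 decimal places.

0.29 kJ/s

R = Σλ_iE_i / (1 + Σλ_ih_i)
Numerator: 0.099×7.17 + 0.081×10.1 + 0.0811×8.43 = 2.212
Denominator: 1 + 0.099×39.8 + 0.081×16.2 + 0.0811×17.1 = 7.639
R = 2.212/7.639 = 0.2895 kJ/s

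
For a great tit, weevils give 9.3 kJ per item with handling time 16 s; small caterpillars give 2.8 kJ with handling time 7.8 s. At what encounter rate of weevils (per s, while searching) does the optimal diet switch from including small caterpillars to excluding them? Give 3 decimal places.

0.101 per s

Drop small caterpillars once their profitability E₂/h₂ falls below the rate achievable on weevils alone: E₂/h₂ = λE₁/(1 + λh₁).
Solve for λ: λE₁h₂ = E₂(1 + λh₁) → λ(E₁h₂ − E₂h₁) = E₂ → λ = E₂/(E₁h₂ − E₂h₁).
λ = 2.8/(9.3×7.8 − 2.8×16) = 2.8/27.74 = 0.1009 per s.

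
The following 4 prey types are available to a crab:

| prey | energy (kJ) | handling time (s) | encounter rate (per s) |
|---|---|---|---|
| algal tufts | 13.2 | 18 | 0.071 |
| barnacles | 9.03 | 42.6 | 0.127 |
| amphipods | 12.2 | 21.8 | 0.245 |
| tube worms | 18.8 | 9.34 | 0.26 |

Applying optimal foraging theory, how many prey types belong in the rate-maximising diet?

E/h in descending order: tube worms 2.01, algal tufts 0.733, amphipods 0.56, barnacles 0.212 kJ/s. The optimal diet is the largest prefix of this list for which every included type satisfies E_i/h_i > R on the types above it.
Rate on top 1: 1.426. algal tufts: 0.733 < 1.426 → exclude; stop.
Optimal diet: tube worms — 1 of 4 types.

1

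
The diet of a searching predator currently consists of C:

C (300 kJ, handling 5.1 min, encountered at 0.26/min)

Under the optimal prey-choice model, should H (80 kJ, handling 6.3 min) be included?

No

Current rate: (0.26×300)/(1 + 0.26×5.1) = 33.53 kJ/min.
H: E/h = 80/6.3 = 12.7 kJ/min.
Since 12.7 < R, time spent handling H is better spent searching.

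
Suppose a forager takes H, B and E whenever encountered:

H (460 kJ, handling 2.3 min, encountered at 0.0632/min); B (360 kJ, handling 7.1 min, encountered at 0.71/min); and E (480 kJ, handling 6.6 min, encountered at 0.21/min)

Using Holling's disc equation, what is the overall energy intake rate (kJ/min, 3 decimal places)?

Energy encountered per unit search time: 0.0632×460 + 0.71×360 + 0.21×480 = 385.5 kJ/min.
Handling time per unit search time: 0.0632×2.3 + 0.71×7.1 + 0.21×6.6 = 6.572.
Rate = 385.5/(1 + 6.572) = 50.91 kJ/min.

50.905 kJ/min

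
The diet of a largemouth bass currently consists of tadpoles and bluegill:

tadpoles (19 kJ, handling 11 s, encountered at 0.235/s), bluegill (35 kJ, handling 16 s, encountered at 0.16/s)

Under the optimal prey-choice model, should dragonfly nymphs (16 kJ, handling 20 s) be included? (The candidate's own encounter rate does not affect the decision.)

On tadpoles and bluegill alone, R = ΣλE/(1+Σλh) = 10.07/6.145 = 1.638 kJ/s.
dragonfly nymphs: E/h = 16/20 = 0.8 kJ/s.
Since 0.8 < R, time spent handling dragonfly nymphs is better spent searching.

No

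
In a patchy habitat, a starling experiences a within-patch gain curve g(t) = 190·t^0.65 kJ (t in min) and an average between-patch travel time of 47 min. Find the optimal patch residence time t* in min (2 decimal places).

87.29 min

By the marginal value theorem, leave when the instantaneous gain rate g'(t) equals the habitat-wide average g(t)/(T + t).
g'(t) = 0.65·190·t^-0.35. Setting 0.65·190·t^-0.35 = 190·t^0.65/(47+t) gives 0.65(47+t) = t, so 0.35·t = 0.65×47.
t* = 0.65×47/0.35 = 87.29 min.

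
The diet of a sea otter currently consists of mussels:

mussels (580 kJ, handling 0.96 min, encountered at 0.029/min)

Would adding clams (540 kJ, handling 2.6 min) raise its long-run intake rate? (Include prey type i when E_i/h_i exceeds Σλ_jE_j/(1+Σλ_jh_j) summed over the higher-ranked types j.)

Yes

Current rate: (0.029×580)/(1 + 0.029×0.96) = 16.36 kJ/min.
Profitability of clams: 540/2.6 = 207.7 kJ/min.
207.7 > 16.36, so adding clams raises the average — include it.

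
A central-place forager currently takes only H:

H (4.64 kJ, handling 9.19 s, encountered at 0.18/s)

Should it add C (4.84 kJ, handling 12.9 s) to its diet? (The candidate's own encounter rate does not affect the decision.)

Yes

Intake rate on the current diet: R = (0.18×4.64) / (1 + 0.18×9.19) = 0.8352/2.654 = 0.3147 kJ/s.
Profitability of C: 4.84/12.9 = 0.3752 kJ/s.
0.3752 > 0.3147, so adding C raises the average — include it.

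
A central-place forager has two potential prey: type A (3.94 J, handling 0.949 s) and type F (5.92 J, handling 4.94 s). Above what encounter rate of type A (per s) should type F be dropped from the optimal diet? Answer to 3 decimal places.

At the threshold, the rate on type A alone equals the profitability of type F: λ·3.94/(1 + λ·0.949) = 5.92/4.94 = 1.198.
Rearranging, λ(3.94 − 1.198×0.949) = 1.198, so λ = 1.198/2.803 = 0.4276 per s.

0.428 per s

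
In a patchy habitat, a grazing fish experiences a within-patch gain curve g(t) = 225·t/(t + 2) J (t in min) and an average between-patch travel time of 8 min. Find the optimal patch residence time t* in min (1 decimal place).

Optimal t* satisfies g'(t*) = g(t*)/(T + t*).
g'(t) = 225·2/(t + 2)². Setting 225·2/(t+2)² = 225t/[(t+2)(8+t)] gives 2(8+t) = t(t+2), so t² = 2×8 = 16.
t* = √16 = 4 min.

4.0 min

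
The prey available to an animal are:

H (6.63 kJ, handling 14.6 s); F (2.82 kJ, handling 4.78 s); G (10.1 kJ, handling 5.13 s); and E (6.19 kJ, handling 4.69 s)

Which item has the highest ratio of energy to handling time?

G

Profitability E/h (kJ/s): H = 6.63/14.6 = 0.454, F = 2.82/4.78 = 0.59, G = 10.1/5.13 = 1.97, E = 6.19/4.69 = 1.32.
Ranked: G > E > F > H.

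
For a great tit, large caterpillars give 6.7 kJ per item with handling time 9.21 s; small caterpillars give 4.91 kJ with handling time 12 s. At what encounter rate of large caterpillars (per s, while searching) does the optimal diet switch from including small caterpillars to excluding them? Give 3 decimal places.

0.140 per s

At the threshold, the rate on large caterpillars alone equals the profitability of small caterpillars: λ·6.7/(1 + λ·9.21) = 4.91/12 = 0.4092.
Rearranging, λ(6.7 − 0.4092×9.21) = 0.4092, so λ = 0.4092/2.932 = 0.1396 per s.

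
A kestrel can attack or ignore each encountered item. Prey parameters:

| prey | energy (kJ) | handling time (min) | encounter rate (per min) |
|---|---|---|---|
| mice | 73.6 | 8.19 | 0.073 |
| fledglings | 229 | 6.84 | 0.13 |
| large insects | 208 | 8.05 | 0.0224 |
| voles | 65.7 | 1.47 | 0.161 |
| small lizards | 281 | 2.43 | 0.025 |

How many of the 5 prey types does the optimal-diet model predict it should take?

Rank by E/h (kJ/min): small lizards 116, voles 44.7, fledglings 33.5, large insects 25.8, mice 8.99. Include each in turn until the next type's E/h falls below the running intake rate.
Rate on top 1: 6.623. voles: 44.7 > 6.623 → include.
Rate on top 2: 13.57. fledglings: 33.5 > 13.57 → include.
Rate on top 3: 21.66. large insects: 25.8 > 21.66 → include.
Rate on top 4: 21.98. mice: 8.99 < 21.98 → exclude; stop.
Optimal diet: small lizards, voles, fledglings, large insects — 4 of 5 types.

4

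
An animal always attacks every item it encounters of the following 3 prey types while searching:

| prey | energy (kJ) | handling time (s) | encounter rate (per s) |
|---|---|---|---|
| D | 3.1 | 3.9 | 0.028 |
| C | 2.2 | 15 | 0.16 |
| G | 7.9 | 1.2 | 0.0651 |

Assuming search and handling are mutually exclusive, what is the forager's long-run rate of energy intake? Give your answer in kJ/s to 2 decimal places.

Energy encountered per unit search time: 0.028×3.1 + 0.16×2.2 + 0.0651×7.9 = 0.9531 kJ/s.
Handling time per unit search time: 0.028×3.9 + 0.16×15 + 0.0651×1.2 = 2.587.
Rate = 0.9531/(1 + 2.587) = 0.2657 kJ/s.

0.27 kJ/s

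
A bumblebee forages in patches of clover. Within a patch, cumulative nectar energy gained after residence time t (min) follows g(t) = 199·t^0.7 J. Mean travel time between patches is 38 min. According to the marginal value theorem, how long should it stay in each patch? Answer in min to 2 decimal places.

Optimal t* satisfies g'(t*) = g(t*)/(T + t*).
g'(t) = 0.7·199·t^-0.3. Setting 0.7·199·t^-0.3 = 199·t^0.7/(38+t) gives 0.7(38+t) = t, so 0.30·t = 0.7×38.
t* = 0.7×38/0.30 = 88.67 min.

88.67 min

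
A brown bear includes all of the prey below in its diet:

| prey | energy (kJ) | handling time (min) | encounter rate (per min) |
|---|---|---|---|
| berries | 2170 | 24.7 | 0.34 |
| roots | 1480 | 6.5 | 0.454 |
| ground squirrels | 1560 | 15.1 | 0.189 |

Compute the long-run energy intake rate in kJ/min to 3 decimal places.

R = (0.34×2170 + 0.454×1480 + 0.189×1560) / (1 + 0.34×24.7 + 0.454×6.5 + 0.189×15.1) = 1705/15.2 = 112.1 kJ/min.

112.121 kJ/min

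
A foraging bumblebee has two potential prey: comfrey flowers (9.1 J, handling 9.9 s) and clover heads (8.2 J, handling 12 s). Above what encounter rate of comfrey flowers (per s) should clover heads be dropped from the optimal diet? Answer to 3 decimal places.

Drop clover heads once their profitability E₂/h₂ falls below the rate achievable on comfrey flowers alone: E₂/h₂ = λE₁/(1 + λh₁).
Solve for λ: λE₁h₂ = E₂(1 + λh₁) → λ(E₁h₂ − E₂h₁) = E₂ → λ = E₂/(E₁h₂ − E₂h₁).
λ = 8.2/(9.1×12 − 8.2×9.9) = 8.2/28.02 = 0.2926 per s.

0.293 per s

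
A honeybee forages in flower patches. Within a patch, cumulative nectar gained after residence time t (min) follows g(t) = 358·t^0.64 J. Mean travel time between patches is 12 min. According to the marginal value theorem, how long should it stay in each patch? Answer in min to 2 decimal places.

Maximise g(t)/(T+t): set derivative to zero → g'(t)(T+t) = g(t).
g'(t) = 0.64·358·t^-0.36. Setting 0.64·358·t^-0.36 = 358·t^0.64/(12+t) gives 0.64(12+t) = t, so 0.36·t = 0.64×12.
t* = 0.64×12/0.36 = 21.33 min.

21.33 min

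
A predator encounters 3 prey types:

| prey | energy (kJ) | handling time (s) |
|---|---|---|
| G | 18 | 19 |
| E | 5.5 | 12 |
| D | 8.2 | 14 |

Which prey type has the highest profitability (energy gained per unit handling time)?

In descending order of E/h:
G: 18/19 = 0.947 kJ/s
D: 8.2/14 = 0.586 kJ/s
E: 5.5/12 = 0.458 kJ/s

G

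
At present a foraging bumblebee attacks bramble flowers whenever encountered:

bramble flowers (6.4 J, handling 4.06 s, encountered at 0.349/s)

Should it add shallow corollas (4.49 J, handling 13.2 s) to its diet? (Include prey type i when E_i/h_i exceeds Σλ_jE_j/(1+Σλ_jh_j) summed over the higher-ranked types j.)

No

Current rate: (0.349×6.4)/(1 + 0.349×4.06) = 0.9241 J/s.
shallow corollas: E/h = 4.49/13.2 = 0.3402 J/s.
Since 0.3402 < R, time spent handling shallow corollas is better spent searching.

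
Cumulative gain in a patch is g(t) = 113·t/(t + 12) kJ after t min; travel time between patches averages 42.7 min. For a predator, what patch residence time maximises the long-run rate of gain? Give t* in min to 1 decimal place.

22.6 min

Optimal t* satisfies g'(t*) = g(t*)/(T + t*).
g'(t) = 113·12/(t + 12)². Setting 113·12/(t+12)² = 113t/[(t+12)(42.7+t)] gives 12(42.7+t) = t(t+12), so t² = 12×42.7 = 512.4.
t* = √512.4 = 22.64 min.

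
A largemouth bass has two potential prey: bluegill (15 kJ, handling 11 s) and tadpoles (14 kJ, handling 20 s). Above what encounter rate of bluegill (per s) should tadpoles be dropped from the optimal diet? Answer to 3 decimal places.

Drop tadpoles once their profitability E₂/h₂ falls below the rate achievable on bluegill alone: E₂/h₂ = λE₁/(1 + λh₁).
Solve for λ: λE₁h₂ = E₂(1 + λh₁) → λ(E₁h₂ − E₂h₁) = E₂ → λ = E₂/(E₁h₂ − E₂h₁).
λ = 14/(15×20 − 14×11) = 14/146 = 0.09589 per s.

0.096 per s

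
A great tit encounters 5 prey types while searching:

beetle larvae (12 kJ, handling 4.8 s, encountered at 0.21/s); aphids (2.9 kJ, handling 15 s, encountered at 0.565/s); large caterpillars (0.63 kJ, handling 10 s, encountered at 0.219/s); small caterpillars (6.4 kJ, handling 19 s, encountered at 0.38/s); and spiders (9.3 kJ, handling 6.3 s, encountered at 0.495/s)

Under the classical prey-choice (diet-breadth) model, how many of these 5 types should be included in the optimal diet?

2

E/h in descending order: beetle larvae 2.5, spiders 1.48, small caterpillars 0.337, aphids 0.193, large caterpillars 0.063 kJ/s. The optimal diet is the largest prefix of this list for which every included type satisfies E_i/h_i > R on the types above it.
Rate on top 1: 1.255. spiders: 1.48 > 1.255 → include.
Rate on top 2: 1.39. small caterpillars: 0.337 < 1.39 → exclude; stop.
Optimal diet: beetle larvae, spiders — 2 of 5 types.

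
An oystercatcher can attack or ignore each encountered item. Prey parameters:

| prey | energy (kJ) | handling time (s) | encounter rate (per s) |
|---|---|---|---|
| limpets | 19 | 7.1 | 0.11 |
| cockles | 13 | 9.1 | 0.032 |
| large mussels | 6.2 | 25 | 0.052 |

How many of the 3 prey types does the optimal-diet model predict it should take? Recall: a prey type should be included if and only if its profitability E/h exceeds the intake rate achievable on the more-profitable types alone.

2

Profitabilities (E/h, kJ/s): limpets 2.68, cockles 1.43, large mussels 0.248. Add prey in this order while the next type's profitability exceeds the intake rate on those already taken.
Rate on top 1: 1.173. cockles: 1.43 > 1.173 → include.
Rate on top 2: 1.209. large mussels: 0.248 < 1.209 → exclude; stop.
Optimal diet: limpets, cockles — 2 of 3 types.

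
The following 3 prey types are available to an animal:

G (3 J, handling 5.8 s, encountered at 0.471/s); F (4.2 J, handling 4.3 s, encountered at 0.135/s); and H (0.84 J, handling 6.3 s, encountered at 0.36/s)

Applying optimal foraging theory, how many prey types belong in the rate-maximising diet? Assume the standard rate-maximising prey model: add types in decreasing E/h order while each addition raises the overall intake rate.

2

Profitabilities (E/h, J/s): F 0.977, G 0.517, H 0.133. Add prey in this order while the next type's profitability exceeds the intake rate on those already taken.
Rate on top 1: 0.3587. G: 0.517 > 0.3587 → include.
Rate on top 2: 0.4592. H: 0.133 < 0.4592 → exclude; stop.
Optimal diet: F, G — 2 of 3 types.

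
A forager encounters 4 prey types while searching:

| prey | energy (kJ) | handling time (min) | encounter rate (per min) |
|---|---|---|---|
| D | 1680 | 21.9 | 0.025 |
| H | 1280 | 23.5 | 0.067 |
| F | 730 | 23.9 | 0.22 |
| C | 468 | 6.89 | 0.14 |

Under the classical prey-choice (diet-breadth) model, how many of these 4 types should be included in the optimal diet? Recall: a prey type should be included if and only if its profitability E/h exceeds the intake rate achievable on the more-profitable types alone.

3

E/h in descending order: D 76.7, C 67.9, H 54.5, F 30.5 kJ/min. The optimal diet is the largest prefix of this list for which every included type satisfies E_i/h_i > R on the types above it.
Rate on top 1: 27.14. C: 67.9 > 27.14 → include.
Rate on top 2: 42.8. H: 54.5 > 42.8 → include.
Rate on top 3: 47.3. F: 30.5 < 47.3 → exclude; stop.
Optimal diet: D, C, H — 3 of 4 types.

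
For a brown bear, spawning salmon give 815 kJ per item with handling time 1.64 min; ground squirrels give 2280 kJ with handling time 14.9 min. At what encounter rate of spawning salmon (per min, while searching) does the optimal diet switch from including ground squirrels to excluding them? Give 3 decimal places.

0.271 per min

Drop ground squirrels once their profitability E₂/h₂ falls below the rate achievable on spawning salmon alone: E₂/h₂ = λE₁/(1 + λh₁).
Solve for λ: λE₁h₂ = E₂(1 + λh₁) → λ(E₁h₂ − E₂h₁) = E₂ → λ = E₂/(E₁h₂ − E₂h₁).
λ = 2280/(815×14.9 − 2280×1.64) = 2280/8404 = 0.2713 per min.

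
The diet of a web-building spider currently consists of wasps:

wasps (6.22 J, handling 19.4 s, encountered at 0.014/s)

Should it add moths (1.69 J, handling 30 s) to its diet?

No

Intake rate on the current diet: R = (0.014×6.22) / (1 + 0.014×19.4) = 0.08708/1.272 = 0.06848 J/s.
Profitability of moths: 1.69/30 = 0.05633 J/s.
Since 0.05633 < R, time spent handling moths is better spent searching.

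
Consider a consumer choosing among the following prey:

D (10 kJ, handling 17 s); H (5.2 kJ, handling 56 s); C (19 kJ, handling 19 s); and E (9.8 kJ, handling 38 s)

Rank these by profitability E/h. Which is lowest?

In descending order of E/h:
C: 19/19 = 1 kJ/s
D: 10/17 = 0.588 kJ/s
E: 9.8/38 = 0.258 kJ/s
H: 5.2/56 = 0.0929 kJ/s

H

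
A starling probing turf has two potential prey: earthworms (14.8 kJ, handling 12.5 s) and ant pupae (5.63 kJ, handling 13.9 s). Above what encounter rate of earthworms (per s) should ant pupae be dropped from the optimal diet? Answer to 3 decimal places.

At the threshold, the rate on earthworms alone equals the profitability of ant pupae: λ·14.8/(1 + λ·12.5) = 5.63/13.9 = 0.405.
Rearranging, λ(14.8 − 0.405×12.5) = 0.405, so λ = 0.405/9.737 = 0.0416 per s.

0.042 per s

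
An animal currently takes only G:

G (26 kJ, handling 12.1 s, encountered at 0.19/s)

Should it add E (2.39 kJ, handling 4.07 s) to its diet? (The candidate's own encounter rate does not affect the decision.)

No

On G alone, R = ΣλE/(1+Σλh) = 4.94/3.299 = 1.497 kJ/s.
Profitability of E: 2.39/4.07 = 0.5872 kJ/s.
0.5872 < 1.497, so adding E would lower the average — exclude it.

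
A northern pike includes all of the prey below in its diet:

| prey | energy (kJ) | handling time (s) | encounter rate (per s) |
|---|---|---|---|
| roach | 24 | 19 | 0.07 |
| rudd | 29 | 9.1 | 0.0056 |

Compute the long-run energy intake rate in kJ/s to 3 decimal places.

0.774 kJ/s

Energy encountered per unit search time: 0.07×24 + 0.0056×29 = 1.842 kJ/s.
Handling time per unit search time: 0.07×19 + 0.0056×9.1 = 1.381.
Rate = 1.842/(1 + 1.381) = 0.7738 kJ/s.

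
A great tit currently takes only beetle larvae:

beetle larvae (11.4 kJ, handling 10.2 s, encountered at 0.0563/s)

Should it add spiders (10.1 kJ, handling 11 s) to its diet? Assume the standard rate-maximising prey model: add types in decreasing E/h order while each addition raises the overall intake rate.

Intake rate on the current diet: R = (0.0563×11.4) / (1 + 0.0563×10.2) = 0.6418/1.574 = 0.4077 kJ/s.
Profitability of spiders: 10.1/11 = 0.9182 kJ/s.
0.9182 > 0.4077, so adding spiders raises the average — include it.

Yes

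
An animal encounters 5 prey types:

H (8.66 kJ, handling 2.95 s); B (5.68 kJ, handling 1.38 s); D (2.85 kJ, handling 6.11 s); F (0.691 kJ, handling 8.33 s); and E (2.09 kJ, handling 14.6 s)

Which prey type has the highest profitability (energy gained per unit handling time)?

In descending order of E/h:
B: 5.68/1.38 = 4.12 kJ/s
H: 8.66/2.95 = 2.94 kJ/s
D: 2.85/6.11 = 0.466 kJ/s
E: 2.09/14.6 = 0.143 kJ/s
F: 0.691/8.33 = 0.083 kJ/s

B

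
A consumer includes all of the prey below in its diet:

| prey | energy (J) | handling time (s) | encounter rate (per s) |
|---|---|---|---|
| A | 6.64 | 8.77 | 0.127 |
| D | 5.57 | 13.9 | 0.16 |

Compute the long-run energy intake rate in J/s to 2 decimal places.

Energy encountered per unit search time: 0.127×6.64 + 0.16×5.57 = 1.734 J/s.
Handling time per unit search time: 0.127×8.77 + 0.16×13.9 = 3.338.
Rate = 1.734/(1 + 3.338) = 0.3999 J/s.

0.40 J/s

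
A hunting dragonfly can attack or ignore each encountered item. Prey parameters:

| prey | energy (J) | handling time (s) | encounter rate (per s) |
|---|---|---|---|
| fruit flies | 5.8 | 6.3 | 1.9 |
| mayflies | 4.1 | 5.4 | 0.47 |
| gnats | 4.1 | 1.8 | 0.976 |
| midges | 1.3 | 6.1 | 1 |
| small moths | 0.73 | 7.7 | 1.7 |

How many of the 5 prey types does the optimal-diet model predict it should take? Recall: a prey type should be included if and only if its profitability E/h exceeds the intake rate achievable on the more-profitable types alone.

Rank by E/h (J/s): gnats 2.28, fruit flies 0.921, mayflies 0.759, midges 0.213, small moths 0.0948. Include each in turn until the next type's E/h falls below the running intake rate.
Rate on top 1: 1.452. fruit flies: 0.921 < 1.452 → exclude; stop.
Optimal diet: gnats — 1 of 5 types.

1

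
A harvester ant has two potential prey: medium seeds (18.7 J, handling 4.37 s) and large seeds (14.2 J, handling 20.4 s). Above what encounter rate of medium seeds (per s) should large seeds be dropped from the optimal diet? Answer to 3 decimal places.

0.044 per s

The zero-one rule: include large seeds iff E₂/h₂ > λE₁/(1+λh₁). Equality gives the switch point.
λE₁h₂ = E₂ + λE₂h₁ ⇒ λ = E₂/(E₁h₂ − E₂h₁) = 14.2/(381.5 − 62.05) = 0.04445 per s.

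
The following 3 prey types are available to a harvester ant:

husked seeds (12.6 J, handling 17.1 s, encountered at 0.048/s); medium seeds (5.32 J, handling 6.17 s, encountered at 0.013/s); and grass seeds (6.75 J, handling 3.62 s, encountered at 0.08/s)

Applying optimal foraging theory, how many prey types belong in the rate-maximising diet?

3

E/h in descending order: grass seeds 1.86, medium seeds 0.862, husked seeds 0.737 J/s. The optimal diet is the largest prefix of this list for which every included type satisfies E_i/h_i > R on the types above it.
Rate on top 1: 0.4187. medium seeds: 0.862 > 0.4187 → include.
Rate on top 2: 0.4447. husked seeds: 0.737 > 0.4447 → include.
Optimal diet: grass seeds, medium seeds, husked seeds — 3 of 3 types.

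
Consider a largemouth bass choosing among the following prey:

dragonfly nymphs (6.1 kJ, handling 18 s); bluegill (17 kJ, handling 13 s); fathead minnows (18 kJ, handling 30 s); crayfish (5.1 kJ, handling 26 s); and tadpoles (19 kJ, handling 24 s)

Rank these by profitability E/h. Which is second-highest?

In descending order of E/h:
bluegill: 17/13 = 1.31 kJ/s
tadpoles: 19/24 = 0.792 kJ/s
fathead minnows: 18/30 = 0.6 kJ/s
dragonfly nymphs: 6.1/18 = 0.339 kJ/s
crayfish: 5.1/26 = 0.196 kJ/s

tadpoles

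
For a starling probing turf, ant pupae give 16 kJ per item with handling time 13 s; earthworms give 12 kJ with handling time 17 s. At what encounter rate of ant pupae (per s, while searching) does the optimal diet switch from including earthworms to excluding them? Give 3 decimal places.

0.103 per s

Drop earthworms once their profitability E₂/h₂ falls below the rate achievable on ant pupae alone: E₂/h₂ = λE₁/(1 + λh₁).
Solve for λ: λE₁h₂ = E₂(1 + λh₁) → λ(E₁h₂ − E₂h₁) = E₂ → λ = E₂/(E₁h₂ − E₂h₁).
λ = 12/(16×17 − 12×13) = 12/116 = 0.1034 per s.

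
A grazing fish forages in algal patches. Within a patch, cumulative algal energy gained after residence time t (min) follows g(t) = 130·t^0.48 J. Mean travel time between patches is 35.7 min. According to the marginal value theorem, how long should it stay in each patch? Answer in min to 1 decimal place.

By the marginal value theorem, leave when the instantaneous gain rate g'(t) equals the habitat-wide average g(t)/(T + t).
g'(t) = 0.48·130·t^-0.52. Setting 0.48·130·t^-0.52 = 130·t^0.48/(35.7+t) gives 0.48(35.7+t) = t, so 0.52·t = 0.48×35.7.
t* = 0.48×35.7/0.52 = 32.95 min.

33.0 min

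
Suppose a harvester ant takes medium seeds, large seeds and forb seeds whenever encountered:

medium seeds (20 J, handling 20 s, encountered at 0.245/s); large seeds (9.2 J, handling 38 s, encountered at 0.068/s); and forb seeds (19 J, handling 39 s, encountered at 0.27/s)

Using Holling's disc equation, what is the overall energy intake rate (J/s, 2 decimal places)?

R = (0.245×20 + 0.068×9.2 + 0.27×19) / (1 + 0.245×20 + 0.068×38 + 0.27×39) = 10.66/19.01 = 0.5604 J/s.

0.56 J/s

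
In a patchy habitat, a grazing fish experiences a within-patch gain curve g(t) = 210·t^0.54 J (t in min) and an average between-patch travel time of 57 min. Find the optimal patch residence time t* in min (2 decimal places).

66.91 min

Optimal t* satisfies g'(t*) = g(t*)/(T + t*).
g'(t) = 0.54·210·t^-0.46. Setting 0.54·210·t^-0.46 = 210·t^0.54/(57+t) gives 0.54(57+t) = t, so 0.46·t = 0.54×57.
t* = 0.54×57/0.46 = 66.91 min.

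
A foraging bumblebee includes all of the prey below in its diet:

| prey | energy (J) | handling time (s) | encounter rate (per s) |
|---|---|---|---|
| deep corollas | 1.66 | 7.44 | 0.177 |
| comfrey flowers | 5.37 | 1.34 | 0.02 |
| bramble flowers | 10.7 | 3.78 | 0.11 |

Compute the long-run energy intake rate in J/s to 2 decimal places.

0.57 J/s

R = Σλ_iE_i / (1 + Σλ_ih_i)
Numerator: 0.177×1.66 + 0.02×5.37 + 0.11×10.7 = 1.578
Denominator: 1 + 0.177×7.44 + 0.02×1.34 + 0.11×3.78 = 2.759
R = 1.578/2.759 = 0.5719 J/s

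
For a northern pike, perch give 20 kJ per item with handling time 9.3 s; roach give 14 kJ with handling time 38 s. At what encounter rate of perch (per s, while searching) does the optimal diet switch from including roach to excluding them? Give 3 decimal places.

0.022 per s

At the threshold, the rate on perch alone equals the profitability of roach: λ·20/(1 + λ·9.3) = 14/38 = 0.3684.
Rearranging, λ(20 − 0.3684×9.3) = 0.3684, so λ = 0.3684/16.57 = 0.02223 per s.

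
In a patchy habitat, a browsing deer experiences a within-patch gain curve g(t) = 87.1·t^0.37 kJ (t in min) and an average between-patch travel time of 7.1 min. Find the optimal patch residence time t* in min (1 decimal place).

4.2 min

By the marginal value theorem, leave when the instantaneous gain rate g'(t) equals the habitat-wide average g(t)/(T + t).
g'(t) = 0.37·87.1·t^-0.63. Setting 0.37·87.1·t^-0.63 = 87.1·t^0.37/(7.1+t) gives 0.37(7.1+t) = t, so 0.63·t = 0.37×7.1.
t* = 0.37×7.1/0.63 = 4.17 min.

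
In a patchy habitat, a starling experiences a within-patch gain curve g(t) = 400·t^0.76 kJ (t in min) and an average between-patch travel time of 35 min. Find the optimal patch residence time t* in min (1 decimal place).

110.8 min

Optimal t* satisfies g'(t*) = g(t*)/(T + t*).
g'(t) = 0.76·400·t^-0.24. Setting 0.76·400·t^-0.24 = 400·t^0.76/(35+t) gives 0.76(35+t) = t, so 0.24·t = 0.76×35.
t* = 0.76×35/0.24 = 110.8 min.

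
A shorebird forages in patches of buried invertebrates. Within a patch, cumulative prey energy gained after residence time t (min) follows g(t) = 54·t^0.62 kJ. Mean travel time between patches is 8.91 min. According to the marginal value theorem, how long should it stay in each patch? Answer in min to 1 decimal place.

Optimal t* satisfies g'(t*) = g(t*)/(T + t*).
g'(t) = 0.62·54·t^-0.38. Setting 0.62·54·t^-0.38 = 54·t^0.62/(8.91+t) gives 0.62(8.91+t) = t, so 0.38·t = 0.62×8.91.
t* = 0.62×8.91/0.38 = 14.54 min.

14.5 min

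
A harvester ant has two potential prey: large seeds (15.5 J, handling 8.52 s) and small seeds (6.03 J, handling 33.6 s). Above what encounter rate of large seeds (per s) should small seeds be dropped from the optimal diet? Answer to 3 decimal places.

0.013 per s

Drop small seeds once their profitability E₂/h₂ falls below the rate achievable on large seeds alone: E₂/h₂ = λE₁/(1 + λh₁).
Solve for λ: λE₁h₂ = E₂(1 + λh₁) → λ(E₁h₂ − E₂h₁) = E₂ → λ = E₂/(E₁h₂ − E₂h₁).
λ = 6.03/(15.5×33.6 − 6.03×8.52) = 6.03/469.4 = 0.01285 per s.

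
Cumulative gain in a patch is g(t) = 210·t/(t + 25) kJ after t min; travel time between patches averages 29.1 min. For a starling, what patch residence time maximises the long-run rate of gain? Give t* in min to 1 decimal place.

27.0 min

Maximise g(t)/(T+t): set derivative to zero → g'(t)(T+t) = g(t).
g'(t) = 210·25/(t + 25)². Setting 210·25/(t+25)² = 210t/[(t+25)(29.1+t)] gives 25(29.1+t) = t(t+25), so t² = 25×29.1 = 727.5.
t* = √727.5 = 26.97 min.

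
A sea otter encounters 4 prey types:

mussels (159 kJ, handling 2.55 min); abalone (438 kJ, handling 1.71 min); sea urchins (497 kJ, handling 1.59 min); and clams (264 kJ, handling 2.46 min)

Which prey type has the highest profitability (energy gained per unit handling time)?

In descending order of E/h:
sea urchins: 497/1.59 = 313 kJ/min
abalone: 438/1.71 = 256 kJ/min
clams: 264/2.46 = 107 kJ/min
mussels: 159/2.55 = 62.4 kJ/min

sea urchins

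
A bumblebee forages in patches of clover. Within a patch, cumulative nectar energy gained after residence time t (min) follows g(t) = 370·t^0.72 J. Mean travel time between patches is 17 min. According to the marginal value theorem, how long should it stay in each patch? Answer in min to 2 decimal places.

By the marginal value theorem, leave when the instantaneous gain rate g'(t) equals the habitat-wide average g(t)/(T + t).
g'(t) = 0.72·370·t^-0.28. Setting 0.72·370·t^-0.28 = 370·t^0.72/(17+t) gives 0.72(17+t) = t, so 0.28·t = 0.72×17.
t* = 0.72×17/0.28 = 43.71 min.

43.71 min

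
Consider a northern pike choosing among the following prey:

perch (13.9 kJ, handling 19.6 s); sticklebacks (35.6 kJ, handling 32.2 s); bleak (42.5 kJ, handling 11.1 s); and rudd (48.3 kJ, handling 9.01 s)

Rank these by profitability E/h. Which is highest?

rudd

In descending order of E/h:
rudd: 48.3/9.01 = 5.36 kJ/s
bleak: 42.5/11.1 = 3.83 kJ/s
sticklebacks: 35.6/32.2 = 1.11 kJ/s
perch: 13.9/19.6 = 0.709 kJ/s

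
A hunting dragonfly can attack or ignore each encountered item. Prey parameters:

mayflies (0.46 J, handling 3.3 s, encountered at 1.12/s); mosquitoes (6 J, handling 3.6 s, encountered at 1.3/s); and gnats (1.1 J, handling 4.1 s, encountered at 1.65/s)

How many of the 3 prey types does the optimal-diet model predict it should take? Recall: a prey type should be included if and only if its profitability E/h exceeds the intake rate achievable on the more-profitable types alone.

1

E/h in descending order: mosquitoes 1.67, gnats 0.268, mayflies 0.139 J/s. The optimal diet is the largest prefix of this list for which every included type satisfies E_i/h_i > R on the types above it.
Rate on top 1: 1.373. gnats: 0.268 < 1.373 → exclude; stop.
Optimal diet: mosquitoes — 1 of 3 types.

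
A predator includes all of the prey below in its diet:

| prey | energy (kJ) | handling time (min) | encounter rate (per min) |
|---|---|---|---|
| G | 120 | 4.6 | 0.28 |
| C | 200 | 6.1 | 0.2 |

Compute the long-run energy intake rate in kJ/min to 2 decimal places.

Energy encountered per unit search time: 0.28×120 + 0.2×200 = 73.6 kJ/min.
Handling time per unit search time: 0.28×4.6 + 0.2×6.1 = 2.508.
Rate = 73.6/(1 + 2.508) = 20.98 kJ/min.

20.98 kJ/min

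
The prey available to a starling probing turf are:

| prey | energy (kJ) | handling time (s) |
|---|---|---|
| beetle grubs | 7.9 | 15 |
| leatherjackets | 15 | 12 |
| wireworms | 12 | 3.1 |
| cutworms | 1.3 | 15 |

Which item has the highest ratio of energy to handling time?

wireworms

Profitability E/h (kJ/s): beetle grubs = 7.9/15 = 0.527, leatherjackets = 15/12 = 1.25, wireworms = 12/3.1 = 3.87, cutworms = 1.3/15 = 0.0867.
Ranked: wireworms > leatherjackets > beetle grubs > cutworms.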